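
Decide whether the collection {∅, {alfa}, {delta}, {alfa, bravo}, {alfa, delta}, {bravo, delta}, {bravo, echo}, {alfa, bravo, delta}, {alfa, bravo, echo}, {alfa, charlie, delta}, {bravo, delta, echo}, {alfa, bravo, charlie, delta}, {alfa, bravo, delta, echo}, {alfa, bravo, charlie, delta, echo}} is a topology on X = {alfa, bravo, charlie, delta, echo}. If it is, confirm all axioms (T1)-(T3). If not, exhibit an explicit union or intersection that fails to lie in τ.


τ is NOT a topology on X.

Axiom (T1): ∅ ∈ τ? Yes; X ∈ τ? Yes.
Axiom (T2/T3): check pairwise unions and intersections of members of τ.
Counterexample for (T3): {alfa, bravo} ∩ {bravo, delta} = {bravo} ∉ τ. Therefore τ is NOT a topology.


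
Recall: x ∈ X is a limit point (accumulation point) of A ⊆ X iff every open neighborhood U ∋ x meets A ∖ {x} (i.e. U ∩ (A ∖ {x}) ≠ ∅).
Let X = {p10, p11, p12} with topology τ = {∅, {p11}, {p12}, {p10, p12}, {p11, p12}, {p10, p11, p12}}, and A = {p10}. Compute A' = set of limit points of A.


A' = ∅

For each x ∈ X, list the open sets U ∈ τ with x ∈ U, then check whether U ∩ (A ∖ {x}) ≠ ∅ for every such U.
  x = p10: open {p10, p12} ∋ x has {p10, p12} ∩ (A ∖ {p10}) = ∅, so x is NOT a limit point.
  x = p11: open {p11} ∋ x has {p11} ∩ (A ∖ {p11}) = ∅, so x is NOT a limit point.
  x = p12: open {p12} ∋ x has {p12} ∩ (A ∖ {p12}) = ∅, so x is NOT a limit point.
Collecting: A' = ∅.


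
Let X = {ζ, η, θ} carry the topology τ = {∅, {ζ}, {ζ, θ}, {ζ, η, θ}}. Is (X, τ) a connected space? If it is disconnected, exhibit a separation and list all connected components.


(X, τ) is connected.

Find clopen sets (U ∈ τ with X ∖ U ∈ τ):
  U = ∅, X ∖ U = {ζ, η, θ} — both open, so U is clopen.
  U = {ζ, η, θ}, X ∖ U = ∅ — both open, so U is clopen.
Only trivial clopens (∅ and X) exist, so (X, τ) is connected.
Compute connected components by grouping points that agree on all clopens:
  component: {ζ, η, θ}


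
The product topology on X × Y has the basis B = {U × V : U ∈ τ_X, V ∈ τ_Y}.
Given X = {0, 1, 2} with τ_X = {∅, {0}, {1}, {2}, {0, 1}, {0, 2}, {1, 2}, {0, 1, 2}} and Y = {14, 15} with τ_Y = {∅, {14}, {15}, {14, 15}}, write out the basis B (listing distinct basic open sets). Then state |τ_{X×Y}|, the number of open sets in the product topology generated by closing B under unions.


Basis B = {∅ × ∅, {0} × {14}, {0} × {15}, {1} × {14}, {1} × {15}, {2} × {14}, {2} × {15}, {0} × {14, 15}, {0, 1} × {14}, {0, 2} × {14}, {0, 1} × {15}, {0, 2} × {15}, {1} × {14, 15}, {1, 2} × {14}, {1, 2} × {15}, {2} × {14, 15}, {0, 1, 2} × {14}, {0, 1, 2} × {15}, {0, 1} × {14, 15}, {0, 2} × {14, 15}, {1, 2} × {14, 15}, {0, 1, 2} × {14, 15}}; |τ_{X×Y}| = 64.

Enumerate products U × V with U ∈ τ_X, V ∈ τ_Y (deduplicated):
  ∅ × ∅ = {} (∅)
  {0} × {14} = {(0,14)}
  {0} × {15} = {(0,15)}
  {1} × {14} = {(1,14)}
  {1} × {15} = {(1,15)}
  {2} × {14} = {(2,14)}
  {2} × {15} = {(2,15)}
  {0} × {14, 15} = {(0,14), (0,15)}
  {0, 1} × {14} = {(0,14), (1,14)}
  {0, 2} × {14} = {(0,14), (2,14)}
  {0, 1} × {15} = {(0,15), (1,15)}
  {0, 2} × {15} = {(0,15), (2,15)}
  {1} × {14, 15} = {(1,14), (1,15)}
  {1, 2} × {14} = {(1,14), (2,14)}
  {1, 2} × {15} = {(1,15), (2,15)}
  {2} × {14, 15} = {(2,14), (2,15)}
  {0, 1, 2} × {14} = {(0,14), (1,14), (2,14)}
  {0, 1, 2} × {15} = {(0,15), (1,15), (2,15)}
  {0, 1} × {14, 15} = {(0,14), (0,15), (1,14), (1,15)}
  {0, 2} × {14, 15} = {(0,14), (0,15), (2,14), (2,15)}
  {1, 2} × {14, 15} = {(1,14), (1,15), (2,14), (2,15)}
  {0, 1, 2} × {14, 15} = {(0,14), (0,15), (1,14), (1,15), (2,14), (2,15)}
These 22 distinct sets form the basis B.
Close under arbitrary unions to get τ_{X×Y}; counting gives |τ_{X×Y}| = 64.


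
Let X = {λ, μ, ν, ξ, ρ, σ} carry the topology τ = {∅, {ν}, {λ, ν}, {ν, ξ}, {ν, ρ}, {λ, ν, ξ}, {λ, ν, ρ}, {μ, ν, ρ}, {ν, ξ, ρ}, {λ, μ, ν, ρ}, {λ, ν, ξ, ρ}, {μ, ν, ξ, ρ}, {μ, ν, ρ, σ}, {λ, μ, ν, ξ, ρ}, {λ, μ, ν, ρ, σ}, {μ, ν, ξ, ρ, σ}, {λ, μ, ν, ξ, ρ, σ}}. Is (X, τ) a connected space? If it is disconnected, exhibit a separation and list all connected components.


(X, τ) is connected.

Find clopen sets (U ∈ τ with X ∖ U ∈ τ):
  U = ∅, X ∖ U = {λ, μ, ν, ξ, ρ, σ} — both open, so U is clopen.
  U = {λ, μ, ν, ξ, ρ, σ}, X ∖ U = ∅ — both open, so U is clopen.
Only trivial clopens (∅ and X) exist, so (X, τ) is connected.
Compute connected components by grouping points that agree on all clopens:
  component: {λ, μ, ν, ξ, ρ, σ}


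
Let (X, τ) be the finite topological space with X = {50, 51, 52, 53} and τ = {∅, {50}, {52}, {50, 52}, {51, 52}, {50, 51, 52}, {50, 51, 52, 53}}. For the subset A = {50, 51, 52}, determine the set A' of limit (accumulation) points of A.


A' = {51, 53}

For each x ∈ X, list the open sets U ∈ τ with x ∈ U, then check whether U ∩ (A ∖ {x}) ≠ ∅ for every such U.
  x = 50: open {50} ∋ x has {50} ∩ (A ∖ {50}) = ∅, so x is NOT a limit point.
  x = 51: opens ∋ x are {51, 52}, {50, 51, 52}, {50, 51, 52, 53}; each meets A ∖ {51}, so x IS a limit point.
  x = 52: open {52} ∋ x has {52} ∩ (A ∖ {52}) = ∅, so x is NOT a limit point.
  x = 53: opens ∋ x are {50, 51, 52, 53}; each meets A ∖ {53}, so x IS a limit point.
Collecting: A' = {51, 53}.


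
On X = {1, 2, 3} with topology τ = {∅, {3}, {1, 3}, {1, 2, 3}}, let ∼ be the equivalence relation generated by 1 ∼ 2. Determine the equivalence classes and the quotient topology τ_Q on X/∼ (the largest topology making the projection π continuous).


X/∼ = {[1=2], [3]}; |τ_Q| = 3.

Equivalence classes: [1=2], [3].
Quotient map π: X → X/∼ sends 1 ↦ [1=2], 2 ↦ [1=2], 3 ↦ [3].
For each subset V ⊆ X/∼, compute π^{-1}(V) ⊆ X and check whether π^{-1}(V) ∈ τ. V is open in τ_Q iff π^{-1}(V) ∈ τ.
  V = {}: π^{-1}(V) = ∅ ∈ τ ✓.
  V = {[1=2]}: π^{-1}(V) = {1, 2} ∉ τ ✗.
  V = {[3]}: π^{-1}(V) = {3} ∈ τ ✓.
  V = {[1=2], [3]}: π^{-1}(V) = {1, 2, 3} ∈ τ ✓.
Open sets in the quotient: τ_Q = {{}, {[3]}, {[1=2], [3]}} (3 elements).


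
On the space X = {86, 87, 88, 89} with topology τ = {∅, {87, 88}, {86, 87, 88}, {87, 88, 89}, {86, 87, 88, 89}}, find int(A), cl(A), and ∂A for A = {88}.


int(A) = ∅, cl(A) = {86, 87, 88, 89}, ∂A = {86, 87, 88, 89}.

Closed sets in (X, τ) are complements of opens:
  closed(X, τ) = {∅, {86}, {89}, {86, 89}, {86, 87, 88, 89}}.
int(A) = ⋃ {U ∈ τ : U ⊆ A}. Opens contained in A: ∅.
Taking the union of these: int(A) = ∅.
cl(A) = ⋂ {C closed : A ⊆ C}. Closed sets containing A: {86, 87, 88, 89}.
Intersecting these: cl(A) = {86, 87, 88, 89}.
∂A = cl(A) ∖ int(A) = {86, 87, 88, 89} ∖ ∅ = {86, 87, 88, 89}.


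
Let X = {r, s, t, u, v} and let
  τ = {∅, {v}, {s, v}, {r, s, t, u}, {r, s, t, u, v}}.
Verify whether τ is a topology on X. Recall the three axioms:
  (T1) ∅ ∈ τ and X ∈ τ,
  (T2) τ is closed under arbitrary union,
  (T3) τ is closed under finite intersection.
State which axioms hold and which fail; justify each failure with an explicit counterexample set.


τ is NOT a topology on X.

Axiom (T1): ∅ ∈ τ? Yes; X ∈ τ? Yes.
Axiom (T2/T3): check pairwise unions and intersections of members of τ.
Counterexample for (T3): {s, v} ∩ {r, s, t, u} = {s} ∉ τ. Therefore τ is NOT a topology.


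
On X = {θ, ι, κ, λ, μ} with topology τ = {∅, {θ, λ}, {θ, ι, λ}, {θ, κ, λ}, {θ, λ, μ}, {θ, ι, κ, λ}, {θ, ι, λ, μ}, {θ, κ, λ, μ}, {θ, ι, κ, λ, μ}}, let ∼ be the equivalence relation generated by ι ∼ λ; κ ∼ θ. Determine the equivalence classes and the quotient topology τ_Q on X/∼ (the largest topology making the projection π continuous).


X/∼ = {[θ=κ], [ι=λ], [μ]}; |τ_Q| = 3.

Equivalence classes: [θ=κ], [ι=λ], [μ].
Quotient map π: X → X/∼ sends θ ↦ [θ=κ], ι ↦ [ι=λ], κ ↦ [θ=κ], λ ↦ [ι=λ], μ ↦ [μ].
For each subset V ⊆ X/∼, compute π^{-1}(V) ⊆ X and check whether π^{-1}(V) ∈ τ. V is open in τ_Q iff π^{-1}(V) ∈ τ.
  V = {}: π^{-1}(V) = ∅ ∈ τ ✓.
  V = {[θ=κ]}: π^{-1}(V) = {θ, κ} ∉ τ ✗.
  V = {[ι=λ]}: π^{-1}(V) = {ι, λ} ∉ τ ✗.
  V = {[θ=κ], [ι=λ]}: π^{-1}(V) = {θ, ι, κ, λ} ∈ τ ✓.
  V = {[μ]}: π^{-1}(V) = {μ} ∉ τ ✗.
  V = {[θ=κ], [μ]}: π^{-1}(V) = {θ, κ, μ} ∉ τ ✗.
  V = {[ι=λ], [μ]}: π^{-1}(V) = {ι, λ, μ} ∉ τ ✗.
  V = {[θ=κ], [ι=λ], [μ]}: π^{-1}(V) = {θ, ι, κ, λ, μ} ∈ τ ✓.
Open sets in the quotient: τ_Q = {{}, {[θ=κ], [ι=λ]}, {[θ=κ], [ι=λ], [μ]}} (3 elements).


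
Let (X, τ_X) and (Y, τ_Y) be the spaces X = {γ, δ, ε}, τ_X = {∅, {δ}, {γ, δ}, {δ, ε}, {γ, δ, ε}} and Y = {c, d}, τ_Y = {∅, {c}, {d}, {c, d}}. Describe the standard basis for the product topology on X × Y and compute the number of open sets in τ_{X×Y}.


Basis B = {∅ × ∅, {δ} × {c}, {δ} × {d}, {γ, δ} × {c}, {γ, δ} × {d}, {δ} × {c, d}, {δ, ε} × {c}, {δ, ε} × {d}, {γ, δ, ε} × {c}, {γ, δ, ε} × {d}, {γ, δ} × {c, d}, {δ, ε} × {c, d}, {γ, δ, ε} × {c, d}}; |τ_{X×Y}| = 25.

Enumerate products U × V with U ∈ τ_X, V ∈ τ_Y (deduplicated):
  ∅ × ∅ = {} (∅)
  {δ} × {c} = {(δ,c)}
  {δ} × {d} = {(δ,d)}
  {γ, δ} × {c} = {(γ,c), (δ,c)}
  {γ, δ} × {d} = {(γ,d), (δ,d)}
  {δ} × {c, d} = {(δ,c), (δ,d)}
  {δ, ε} × {c} = {(δ,c), (ε,c)}
  {δ, ε} × {d} = {(δ,d), (ε,d)}
  {γ, δ, ε} × {c} = {(γ,c), (δ,c), (ε,c)}
  {γ, δ, ε} × {d} = {(γ,d), (δ,d), (ε,d)}
  {γ, δ} × {c, d} = {(γ,c), (γ,d), (δ,c), (δ,d)}
  {δ, ε} × {c, d} = {(δ,c), (δ,d), (ε,c), (ε,d)}
  {γ, δ, ε} × {c, d} = {(γ,c), (γ,d), (δ,c), (δ,d), (ε,c), (ε,d)}
These 13 distinct sets form the basis B.
Close under arbitrary unions to get τ_{X×Y}; counting gives |τ_{X×Y}| = 25.


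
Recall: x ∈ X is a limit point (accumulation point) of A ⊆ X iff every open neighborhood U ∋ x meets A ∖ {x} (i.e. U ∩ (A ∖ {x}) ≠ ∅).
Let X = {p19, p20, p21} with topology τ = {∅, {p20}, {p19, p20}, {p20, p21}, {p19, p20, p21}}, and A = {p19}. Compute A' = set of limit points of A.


A' = ∅

For each x ∈ X, list the open sets U ∈ τ with x ∈ U, then check whether U ∩ (A ∖ {x}) ≠ ∅ for every such U.
  x = p19: open {p19, p20} ∋ x has {p19, p20} ∩ (A ∖ {p19}) = ∅, so x is NOT a limit point.
  x = p20: open {p20} ∋ x has {p20} ∩ (A ∖ {p20}) = ∅, so x is NOT a limit point.
  x = p21: open {p20, p21} ∋ x has {p20, p21} ∩ (A ∖ {p21}) = ∅, so x is NOT a limit point.
Collecting: A' = ∅.


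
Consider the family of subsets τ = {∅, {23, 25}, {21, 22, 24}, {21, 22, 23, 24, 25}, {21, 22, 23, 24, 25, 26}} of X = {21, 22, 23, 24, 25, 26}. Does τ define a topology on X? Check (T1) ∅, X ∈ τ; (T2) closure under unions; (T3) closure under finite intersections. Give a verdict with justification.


τ IS a topology on X.

Axiom (T1): ∅ ∈ τ? Yes; X ∈ τ? Yes.
Axiom (T2/T3): check pairwise unions and intersections of members of τ.
All pairwise intersections and unions checked — each lies in τ. Therefore τ satisfies (T1), (T2), (T3): it IS a topology on X.


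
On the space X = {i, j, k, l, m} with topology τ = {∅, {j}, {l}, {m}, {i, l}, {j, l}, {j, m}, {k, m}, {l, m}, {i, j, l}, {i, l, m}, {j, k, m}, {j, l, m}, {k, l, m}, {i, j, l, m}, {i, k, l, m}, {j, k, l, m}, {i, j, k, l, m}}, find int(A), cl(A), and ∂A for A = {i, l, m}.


int(A) = {i, l, m}, cl(A) = {i, k, l, m}, ∂A = {k}.

Closed sets in (X, τ) are complements of opens:
  closed(X, τ) = {∅, {i}, {j}, {k}, {i, j}, {i, k}, {i, l}, {j, k}, {k, m}, {i, j, k}, {i, j, l}, {i, k, l}, {i, k, m}, {j, k, m}, {i, j, k, l}, {i, j, k, m}, {i, k, l, m}, {i, j, k, l, m}}.
int(A) = ⋃ {U ∈ τ : U ⊆ A}. Opens contained in A: ∅, {l}, {m}, {i, l}, {l, m}, {i, l, m}.
Taking the union of these: int(A) = {i, l, m}.
cl(A) = ⋂ {C closed : A ⊆ C}. Closed sets containing A: {i, k, l, m}, {i, j, k, l, m}.
Intersecting these: cl(A) = {i, k, l, m}.
∂A = cl(A) ∖ int(A) = {i, k, l, m} ∖ {i, l, m} = {k}.


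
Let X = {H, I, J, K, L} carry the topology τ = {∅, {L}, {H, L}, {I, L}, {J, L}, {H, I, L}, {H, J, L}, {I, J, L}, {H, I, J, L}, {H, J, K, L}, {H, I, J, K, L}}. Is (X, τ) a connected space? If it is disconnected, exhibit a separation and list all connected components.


(X, τ) is connected.

Find clopen sets (U ∈ τ with X ∖ U ∈ τ):
  U = ∅, X ∖ U = {H, I, J, K, L} — both open, so U is clopen.
  U = {H, I, J, K, L}, X ∖ U = ∅ — both open, so U is clopen.
Only trivial clopens (∅ and X) exist, so (X, τ) is connected.
Compute connected components by grouping points that agree on all clopens:
  component: {H, I, J, K, L}


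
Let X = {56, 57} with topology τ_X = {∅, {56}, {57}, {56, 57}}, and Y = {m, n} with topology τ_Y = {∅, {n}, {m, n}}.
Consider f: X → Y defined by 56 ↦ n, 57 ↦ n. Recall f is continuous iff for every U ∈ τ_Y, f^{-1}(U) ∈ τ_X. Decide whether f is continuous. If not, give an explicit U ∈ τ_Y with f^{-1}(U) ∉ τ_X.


f IS continuous.

Compute f^{-1}(U) for each U ∈ τ_Y:
  U = ∅: f^{-1}(U) = ∅ ∈ τ_X ✓.
  U = {n}: f^{-1}(U) = {56, 57} ∈ τ_X ✓.
  U = {m, n}: f^{-1}(U) = {56, 57} ∈ τ_X ✓.
Every preimage lies in τ_X, so f IS continuous.


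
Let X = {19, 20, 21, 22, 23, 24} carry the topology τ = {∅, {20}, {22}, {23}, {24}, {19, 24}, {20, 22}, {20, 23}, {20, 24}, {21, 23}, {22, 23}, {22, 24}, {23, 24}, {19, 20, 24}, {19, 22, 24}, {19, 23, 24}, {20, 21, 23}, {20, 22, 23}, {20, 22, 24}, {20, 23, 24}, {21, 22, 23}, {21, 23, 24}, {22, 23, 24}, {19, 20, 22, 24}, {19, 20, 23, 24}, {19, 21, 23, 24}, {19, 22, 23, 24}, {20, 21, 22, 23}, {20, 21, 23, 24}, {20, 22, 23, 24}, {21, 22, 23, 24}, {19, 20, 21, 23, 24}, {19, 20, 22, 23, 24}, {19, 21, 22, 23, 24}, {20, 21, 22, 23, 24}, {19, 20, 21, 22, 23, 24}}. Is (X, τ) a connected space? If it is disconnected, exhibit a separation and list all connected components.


(X, τ) is disconnected; components = [{20}, {22}, {19, 24}, {21, 23}].

Find clopen sets (U ∈ τ with X ∖ U ∈ τ):
  U = ∅, X ∖ U = {19, 20, 21, 22, 23, 24} — both open, so U is clopen.
  U = {20}, X ∖ U = {19, 21, 22, 23, 24} — both open, so U is clopen.
  U = {22}, X ∖ U = {19, 20, 21, 23, 24} — both open, so U is clopen.
  U = {19, 24}, X ∖ U = {20, 21, 22, 23} — both open, so U is clopen.
  U = {20, 22}, X ∖ U = {19, 21, 23, 24} — both open, so U is clopen.
  U = {21, 23}, X ∖ U = {19, 20, 22, 24} — both open, so U is clopen.
  U = {19, 20, 24}, X ∖ U = {21, 22, 23} — both open, so U is clopen.
  U = {19, 22, 24}, X ∖ U = {20, 21, 23} — both open, so U is clopen.
  U = {20, 21, 23}, X ∖ U = {19, 22, 24} — both open, so U is clopen.
  U = {21, 22, 23}, X ∖ U = {19, 20, 24} — both open, so U is clopen.
  U = {19, 20, 22, 24}, X ∖ U = {21, 23} — both open, so U is clopen.
  U = {19, 21, 23, 24}, X ∖ U = {20, 22} — both open, so U is clopen.
  U = {20, 21, 22, 23}, X ∖ U = {19, 24} — both open, so U is clopen.
  U = {19, 20, 21, 23, 24}, X ∖ U = {22} — both open, so U is clopen.
  U = {19, 21, 22, 23, 24}, X ∖ U = {20} — both open, so U is clopen.
  U = {19, 20, 21, 22, 23, 24}, X ∖ U = ∅ — both open, so U is clopen.
Nontrivial clopen(s) exist: e.g. {19, 20, 21, 23, 24}. So (X, τ) is disconnected.
Compute connected components by grouping points that agree on all clopens:
  component: {20}
  component: {22}
  component: {19, 24}
  component: {21, 23}


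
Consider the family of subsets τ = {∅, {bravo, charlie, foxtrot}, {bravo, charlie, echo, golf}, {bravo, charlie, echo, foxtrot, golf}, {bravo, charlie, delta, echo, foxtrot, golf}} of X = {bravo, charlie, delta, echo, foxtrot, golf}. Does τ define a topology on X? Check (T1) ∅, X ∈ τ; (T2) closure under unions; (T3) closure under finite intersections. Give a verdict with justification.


τ is NOT a topology on X.

Axiom (T1): ∅ ∈ τ? Yes; X ∈ τ? Yes.
Axiom (T2/T3): check pairwise unions and intersections of members of τ.
Counterexample for (T3): {bravo, charlie, foxtrot} ∩ {bravo, charlie, echo, golf} = {bravo, charlie} ∉ τ. Therefore τ is NOT a topology.


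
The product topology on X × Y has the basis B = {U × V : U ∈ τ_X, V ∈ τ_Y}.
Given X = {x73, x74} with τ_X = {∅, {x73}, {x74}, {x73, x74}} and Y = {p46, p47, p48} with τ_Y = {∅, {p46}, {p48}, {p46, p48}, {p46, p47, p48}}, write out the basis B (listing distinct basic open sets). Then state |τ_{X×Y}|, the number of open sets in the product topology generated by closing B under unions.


Basis B = {∅ × ∅, {x73} × {p46}, {x73} × {p48}, {x74} × {p46}, {x74} × {p48}, {x73} × {p46, p48}, {x73, x74} × {p46}, {x73, x74} × {p48}, {x74} × {p46, p48}, {x73} × {p46, p47, p48}, {x74} × {p46, p47, p48}, {x73, x74} × {p46, p48}, {x73, x74} × {p46, p47, p48}}; |τ_{X×Y}| = 25.

Enumerate products U × V with U ∈ τ_X, V ∈ τ_Y (deduplicated):
  ∅ × ∅ = {} (∅)
  {x73} × {p46} = {(x73,p46)}
  {x73} × {p48} = {(x73,p48)}
  {x74} × {p46} = {(x74,p46)}
  {x74} × {p48} = {(x74,p48)}
  {x73} × {p46, p48} = {(x73,p46), (x73,p48)}
  {x73, x74} × {p46} = {(x73,p46), (x74,p46)}
  {x73, x74} × {p48} = {(x73,p48), (x74,p48)}
  {x74} × {p46, p48} = {(x74,p46), (x74,p48)}
  {x73} × {p46, p47, p48} = {(x73,p46), (x73,p47), (x73,p48)}
  {x74} × {p46, p47, p48} = {(x74,p46), (x74,p47), (x74,p48)}
  {x73, x74} × {p46, p48} = {(x73,p46), (x73,p48), (x74,p46), (x74,p48)}
  {x73, x74} × {p46, p47, p48} = {(x73,p46), (x73,p47), (x73,p48), (x74,p46), (x74,p47), (x74,p48)}
These 13 distinct sets form the basis B.
Close under arbitrary unions to get τ_{X×Y}; counting gives |τ_{X×Y}| = 25.


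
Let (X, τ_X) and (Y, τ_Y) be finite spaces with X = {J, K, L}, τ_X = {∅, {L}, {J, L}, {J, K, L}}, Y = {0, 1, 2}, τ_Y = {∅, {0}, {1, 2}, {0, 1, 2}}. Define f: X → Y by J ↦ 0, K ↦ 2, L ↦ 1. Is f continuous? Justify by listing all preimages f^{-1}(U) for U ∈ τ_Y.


f is NOT continuous.

Compute f^{-1}(U) for each U ∈ τ_Y:
  U = ∅: f^{-1}(U) = ∅ ∈ τ_X ✓.
  U = {0}: f^{-1}(U) = {J} ∉ τ_X ✗.
  U = {1, 2}: f^{-1}(U) = {K, L} ∉ τ_X ✗.
  U = {0, 1, 2}: f^{-1}(U) = {J, K, L} ∈ τ_X ✓.
Found U = {0} with f^{-1}(U) = {J} not in τ_X. Therefore f is NOT continuous.


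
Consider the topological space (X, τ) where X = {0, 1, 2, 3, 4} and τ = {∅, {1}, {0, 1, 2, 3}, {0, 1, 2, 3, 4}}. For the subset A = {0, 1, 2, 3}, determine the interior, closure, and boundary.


int(A) = {0, 1, 2, 3}, cl(A) = {0, 1, 2, 3, 4}, ∂A = {4}.

Closed sets in (X, τ) are complements of opens:
  closed(X, τ) = {∅, {4}, {0, 2, 3, 4}, {0, 1, 2, 3, 4}}.
int(A) = ⋃ {U ∈ τ : U ⊆ A}. Opens contained in A: ∅, {1}, {0, 1, 2, 3}.
Taking the union of these: int(A) = {0, 1, 2, 3}.
cl(A) = ⋂ {C closed : A ⊆ C}. Closed sets containing A: {0, 1, 2, 3, 4}.
Intersecting these: cl(A) = {0, 1, 2, 3, 4}.
∂A = cl(A) ∖ int(A) = {0, 1, 2, 3, 4} ∖ {0, 1, 2, 3} = {4}.


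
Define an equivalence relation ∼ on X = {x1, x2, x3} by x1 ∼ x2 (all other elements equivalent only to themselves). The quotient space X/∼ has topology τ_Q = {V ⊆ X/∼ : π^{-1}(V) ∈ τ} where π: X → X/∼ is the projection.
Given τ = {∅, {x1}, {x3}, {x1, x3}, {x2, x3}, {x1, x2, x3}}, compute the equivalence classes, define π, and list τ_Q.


X/∼ = {[x1=x2], [x3]}; |τ_Q| = 3.

Equivalence classes: [x1=x2], [x3].
Quotient map π: X → X/∼ sends x1 ↦ [x1=x2], x2 ↦ [x1=x2], x3 ↦ [x3].
For each subset V ⊆ X/∼, compute π^{-1}(V) ⊆ X and check whether π^{-1}(V) ∈ τ. V is open in τ_Q iff π^{-1}(V) ∈ τ.
  V = {}: π^{-1}(V) = ∅ ∈ τ ✓.
  V = {[x1=x2]}: π^{-1}(V) = {x1, x2} ∉ τ ✗.
  V = {[x3]}: π^{-1}(V) = {x3} ∈ τ ✓.
  V = {[x1=x2], [x3]}: π^{-1}(V) = {x1, x2, x3} ∈ τ ✓.
Open sets in the quotient: τ_Q = {{}, {[x3]}, {[x1=x2], [x3]}} (3 elements).


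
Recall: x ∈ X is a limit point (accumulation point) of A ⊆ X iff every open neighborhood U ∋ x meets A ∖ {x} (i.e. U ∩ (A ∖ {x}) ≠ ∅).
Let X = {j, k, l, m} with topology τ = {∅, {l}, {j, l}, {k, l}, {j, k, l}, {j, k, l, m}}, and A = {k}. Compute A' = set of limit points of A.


A' = {m}

For each x ∈ X, list the open sets U ∈ τ with x ∈ U, then check whether U ∩ (A ∖ {x}) ≠ ∅ for every such U.
  x = j: open {j, l} ∋ x has {j, l} ∩ (A ∖ {j}) = ∅, so x is NOT a limit point.
  x = k: open {k, l} ∋ x has {k, l} ∩ (A ∖ {k}) = ∅, so x is NOT a limit point.
  x = l: open {l} ∋ x has {l} ∩ (A ∖ {l}) = ∅, so x is NOT a limit point.
  x = m: opens ∋ x are {j, k, l, m}; each meets A ∖ {m}, so x IS a limit point.
Collecting: A' = {m}.


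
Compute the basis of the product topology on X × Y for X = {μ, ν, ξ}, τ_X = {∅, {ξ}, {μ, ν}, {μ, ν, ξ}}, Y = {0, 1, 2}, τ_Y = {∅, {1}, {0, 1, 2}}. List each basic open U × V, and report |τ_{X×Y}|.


Basis B = {∅ × ∅, {ξ} × {1}, {μ, ν} × {1}, {μ, ν, ξ} × {1}, {ξ} × {0, 1, 2}, {μ, ν} × {0, 1, 2}, {μ, ν, ξ} × {0, 1, 2}}; |τ_{X×Y}| = 9.

Enumerate products U × V with U ∈ τ_X, V ∈ τ_Y (deduplicated):
  ∅ × ∅ = {} (∅)
  {ξ} × {1} = {(ξ,1)}
  {μ, ν} × {1} = {(μ,1), (ν,1)}
  {μ, ν, ξ} × {1} = {(μ,1), (ν,1), (ξ,1)}
  {ξ} × {0, 1, 2} = {(ξ,0), (ξ,1), (ξ,2)}
  {μ, ν} × {0, 1, 2} = {(μ,0), (μ,1), (μ,2), (ν,0), (ν,1), (ν,2)}
  {μ, ν, ξ} × {0, 1, 2} = {(μ,0), (μ,1), (μ,2), (ν,0), (ν,1), (ν,2), (ξ,0), (ξ,1), (ξ,2)}
These 7 distinct sets form the basis B.
Close under arbitrary unions to get τ_{X×Y}; counting gives |τ_{X×Y}| = 9.


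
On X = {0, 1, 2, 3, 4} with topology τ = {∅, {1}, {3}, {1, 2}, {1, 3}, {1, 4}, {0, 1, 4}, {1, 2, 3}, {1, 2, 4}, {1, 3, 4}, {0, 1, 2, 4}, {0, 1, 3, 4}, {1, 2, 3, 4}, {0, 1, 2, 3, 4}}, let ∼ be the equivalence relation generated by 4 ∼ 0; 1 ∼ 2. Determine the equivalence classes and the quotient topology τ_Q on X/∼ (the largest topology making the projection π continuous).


X/∼ = {[0=4], [1=2], [3]}; |τ_Q| = 6.

Equivalence classes: [0=4], [1=2], [3].
Quotient map π: X → X/∼ sends 0 ↦ [0=4], 1 ↦ [1=2], 2 ↦ [1=2], 3 ↦ [3], 4 ↦ [0=4].
For each subset V ⊆ X/∼, compute π^{-1}(V) ⊆ X and check whether π^{-1}(V) ∈ τ. V is open in τ_Q iff π^{-1}(V) ∈ τ.
  V = {}: π^{-1}(V) = ∅ ∈ τ ✓.
  V = {[0=4]}: π^{-1}(V) = {0, 4} ∉ τ ✗.
  V = {[1=2]}: π^{-1}(V) = {1, 2} ∈ τ ✓.
  V = {[0=4], [1=2]}: π^{-1}(V) = {0, 1, 2, 4} ∈ τ ✓.
  V = {[3]}: π^{-1}(V) = {3} ∈ τ ✓.
  V = {[0=4], [3]}: π^{-1}(V) = {0, 3, 4} ∉ τ ✗.
  V = {[1=2], [3]}: π^{-1}(V) = {1, 2, 3} ∈ τ ✓.
  V = {[0=4], [1=2], [3]}: π^{-1}(V) = {0, 1, 2, 3, 4} ∈ τ ✓.
Open sets in the quotient: τ_Q = {{}, {[1=2]}, {[0=4], [1=2]}, {[3]}, {[1=2], [3]}, {[0=4], [1=2], [3]}} (6 elements).


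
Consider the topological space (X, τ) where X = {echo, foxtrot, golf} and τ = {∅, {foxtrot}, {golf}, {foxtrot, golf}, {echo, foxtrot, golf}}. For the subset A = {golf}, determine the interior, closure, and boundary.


int(A) = {golf}, cl(A) = {echo, golf}, ∂A = {echo}.

Closed sets in (X, τ) are complements of opens:
  closed(X, τ) = {∅, {echo}, {echo, foxtrot}, {echo, golf}, {echo, foxtrot, golf}}.
int(A) = ⋃ {U ∈ τ : U ⊆ A}. Opens contained in A: ∅, {golf}.
Taking the union of these: int(A) = {golf}.
cl(A) = ⋂ {C closed : A ⊆ C}. Closed sets containing A: {echo, golf}, {echo, foxtrot, golf}.
Intersecting these: cl(A) = {echo, golf}.
∂A = cl(A) ∖ int(A) = {echo, golf} ∖ {golf} = {echo}.


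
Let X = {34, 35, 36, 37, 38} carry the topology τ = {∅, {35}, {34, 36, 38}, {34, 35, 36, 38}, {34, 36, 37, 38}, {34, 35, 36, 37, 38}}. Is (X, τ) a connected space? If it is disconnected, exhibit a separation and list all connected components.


(X, τ) is disconnected; components = [{35}, {34, 36, 37, 38}].

Find clopen sets (U ∈ τ with X ∖ U ∈ τ):
  U = ∅, X ∖ U = {34, 35, 36, 37, 38} — both open, so U is clopen.
  U = {35}, X ∖ U = {34, 36, 37, 38} — both open, so U is clopen.
  U = {34, 36, 37, 38}, X ∖ U = {35} — both open, so U is clopen.
  U = {34, 35, 36, 37, 38}, X ∖ U = ∅ — both open, so U is clopen.
Nontrivial clopen(s) exist: e.g. {34, 36, 37, 38}. So (X, τ) is disconnected.
Compute connected components by grouping points that agree on all clopens:
  component: {35}
  component: {34, 36, 37, 38}


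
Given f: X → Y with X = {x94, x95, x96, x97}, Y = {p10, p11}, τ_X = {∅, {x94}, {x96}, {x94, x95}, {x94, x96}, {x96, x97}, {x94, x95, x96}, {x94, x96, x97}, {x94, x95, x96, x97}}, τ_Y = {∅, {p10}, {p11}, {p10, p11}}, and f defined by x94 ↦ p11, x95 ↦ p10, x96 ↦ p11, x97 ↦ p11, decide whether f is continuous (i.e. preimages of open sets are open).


f is NOT continuous.

Compute f^{-1}(U) for each U ∈ τ_Y:
  U = ∅: f^{-1}(U) = ∅ ∈ τ_X ✓.
  U = {p10}: f^{-1}(U) = {x95} ∉ τ_X ✗.
  U = {p11}: f^{-1}(U) = {x94, x96, x97} ∈ τ_X ✓.
  U = {p10, p11}: f^{-1}(U) = {x94, x95, x96, x97} ∈ τ_X ✓.
Found U = {p10} with f^{-1}(U) = {x95} not in τ_X. Therefore f is NOT continuous.


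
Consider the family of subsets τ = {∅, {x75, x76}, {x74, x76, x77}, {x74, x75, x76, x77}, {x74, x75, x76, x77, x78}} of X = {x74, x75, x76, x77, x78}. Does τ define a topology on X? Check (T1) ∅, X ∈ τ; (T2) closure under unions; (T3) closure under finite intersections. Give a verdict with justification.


τ is NOT a topology on X.

Axiom (T1): ∅ ∈ τ? Yes; X ∈ τ? Yes.
Axiom (T2/T3): check pairwise unions and intersections of members of τ.
Counterexample for (T3): {x75, x76} ∩ {x74, x76, x77} = {x76} ∉ τ. Therefore τ is NOT a topology.


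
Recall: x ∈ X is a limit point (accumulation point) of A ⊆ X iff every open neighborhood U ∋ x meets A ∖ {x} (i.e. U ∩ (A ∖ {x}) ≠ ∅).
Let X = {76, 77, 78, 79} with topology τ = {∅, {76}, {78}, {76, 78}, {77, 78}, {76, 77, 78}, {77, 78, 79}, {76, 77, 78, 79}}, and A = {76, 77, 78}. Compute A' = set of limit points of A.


A' = {77, 79}

For each x ∈ X, list the open sets U ∈ τ with x ∈ U, then check whether U ∩ (A ∖ {x}) ≠ ∅ for every such U.
  x = 76: open {76} ∋ x has {76} ∩ (A ∖ {76}) = ∅, so x is NOT a limit point.
  x = 77: opens ∋ x are {77, 78}, {76, 77, 78}, {77, 78, 79}, {76, 77, 78, 79}; each meets A ∖ {77}, so x IS a limit point.
  x = 78: open {78} ∋ x has {78} ∩ (A ∖ {78}) = ∅, so x is NOT a limit point.
  x = 79: opens ∋ x are {77, 78, 79}, {76, 77, 78, 79}; each meets A ∖ {79}, so x IS a limit point.
Collecting: A' = {77, 79}.


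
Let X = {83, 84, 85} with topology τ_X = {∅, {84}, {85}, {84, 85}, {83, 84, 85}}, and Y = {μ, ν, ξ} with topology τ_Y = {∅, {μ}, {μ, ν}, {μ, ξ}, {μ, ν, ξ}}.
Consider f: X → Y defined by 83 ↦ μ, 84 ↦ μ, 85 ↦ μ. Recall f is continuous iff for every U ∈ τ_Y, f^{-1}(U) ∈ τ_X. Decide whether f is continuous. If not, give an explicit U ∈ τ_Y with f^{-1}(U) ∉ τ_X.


f IS continuous.

Compute f^{-1}(U) for each U ∈ τ_Y:
  U = ∅: f^{-1}(U) = ∅ ∈ τ_X ✓.
  U = {μ}: f^{-1}(U) = {83, 84, 85} ∈ τ_X ✓.
  U = {μ, ν}: f^{-1}(U) = {83, 84, 85} ∈ τ_X ✓.
  U = {μ, ξ}: f^{-1}(U) = {83, 84, 85} ∈ τ_X ✓.
  U = {μ, ν, ξ}: f^{-1}(U) = {83, 84, 85} ∈ τ_X ✓.
Every preimage lies in τ_X, so f IS continuous.


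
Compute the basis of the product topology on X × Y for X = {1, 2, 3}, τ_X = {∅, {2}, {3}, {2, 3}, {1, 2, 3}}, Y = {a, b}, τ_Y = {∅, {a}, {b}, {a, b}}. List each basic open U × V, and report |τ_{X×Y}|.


Basis B = {∅ × ∅, {2} × {a}, {2} × {b}, {3} × {a}, {3} × {b}, {2} × {a, b}, {2, 3} × {a}, {2, 3} × {b}, {3} × {a, b}, {1, 2, 3} × {a}, {1, 2, 3} × {b}, {2, 3} × {a, b}, {1, 2, 3} × {a, b}}; |τ_{X×Y}| = 25.

Enumerate products U × V with U ∈ τ_X, V ∈ τ_Y (deduplicated):
  ∅ × ∅ = {} (∅)
  {2} × {a} = {(2,a)}
  {2} × {b} = {(2,b)}
  {3} × {a} = {(3,a)}
  {3} × {b} = {(3,b)}
  {2} × {a, b} = {(2,a), (2,b)}
  {2, 3} × {a} = {(2,a), (3,a)}
  {2, 3} × {b} = {(2,b), (3,b)}
  {3} × {a, b} = {(3,a), (3,b)}
  {1, 2, 3} × {a} = {(1,a), (2,a), (3,a)}
  {1, 2, 3} × {b} = {(1,b), (2,b), (3,b)}
  {2, 3} × {a, b} = {(2,a), (2,b), (3,a), (3,b)}
  {1, 2, 3} × {a, b} = {(1,a), (1,b), (2,a), (2,b), (3,a), (3,b)}
These 13 distinct sets form the basis B.
Close under arbitrary unions to get τ_{X×Y}; counting gives |τ_{X×Y}| = 25.


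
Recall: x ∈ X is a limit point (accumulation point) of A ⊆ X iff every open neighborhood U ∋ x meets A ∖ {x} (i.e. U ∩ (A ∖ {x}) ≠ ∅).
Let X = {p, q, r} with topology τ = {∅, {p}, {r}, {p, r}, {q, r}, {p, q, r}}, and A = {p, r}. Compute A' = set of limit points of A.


A' = {q}

For each x ∈ X, list the open sets U ∈ τ with x ∈ U, then check whether U ∩ (A ∖ {x}) ≠ ∅ for every such U.
  x = p: open {p} ∋ x has {p} ∩ (A ∖ {p}) = ∅, so x is NOT a limit point.
  x = q: opens ∋ x are {q, r}, {p, q, r}; each meets A ∖ {q}, so x IS a limit point.
  x = r: open {r} ∋ x has {r} ∩ (A ∖ {r}) = ∅, so x is NOT a limit point.
Collecting: A' = {q}.


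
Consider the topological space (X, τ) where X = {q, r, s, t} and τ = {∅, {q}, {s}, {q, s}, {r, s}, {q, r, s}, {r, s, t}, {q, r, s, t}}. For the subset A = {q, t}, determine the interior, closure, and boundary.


int(A) = {q}, cl(A) = {q, t}, ∂A = {t}.

Closed sets in (X, τ) are complements of opens:
  closed(X, τ) = {∅, {q}, {t}, {q, t}, {r, t}, {q, r, t}, {r, s, t}, {q, r, s, t}}.
int(A) = ⋃ {U ∈ τ : U ⊆ A}. Opens contained in A: ∅, {q}.
Taking the union of these: int(A) = {q}.
cl(A) = ⋂ {C closed : A ⊆ C}. Closed sets containing A: {q, t}, {q, r, t}, {q, r, s, t}.
Intersecting these: cl(A) = {q, t}.
∂A = cl(A) ∖ int(A) = {q, t} ∖ {q} = {t}.


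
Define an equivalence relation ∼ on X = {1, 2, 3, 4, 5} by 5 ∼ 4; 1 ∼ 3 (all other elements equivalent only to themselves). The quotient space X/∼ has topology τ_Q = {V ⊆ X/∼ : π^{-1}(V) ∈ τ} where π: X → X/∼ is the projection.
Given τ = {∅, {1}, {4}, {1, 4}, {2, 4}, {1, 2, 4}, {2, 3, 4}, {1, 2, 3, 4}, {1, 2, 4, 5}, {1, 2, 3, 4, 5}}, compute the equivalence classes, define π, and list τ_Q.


X/∼ = {[1=3], [2], [4=5]}; |τ_Q| = 2.

Equivalence classes: [1=3], [2], [4=5].
Quotient map π: X → X/∼ sends 1 ↦ [1=3], 2 ↦ [2], 3 ↦ [1=3], 4 ↦ [4=5], 5 ↦ [4=5].
For each subset V ⊆ X/∼, compute π^{-1}(V) ⊆ X and check whether π^{-1}(V) ∈ τ. V is open in τ_Q iff π^{-1}(V) ∈ τ.
  V = {}: π^{-1}(V) = ∅ ∈ τ ✓.
  V = {[1=3]}: π^{-1}(V) = {1, 3} ∉ τ ✗.
  V = {[2]}: π^{-1}(V) = {2} ∉ τ ✗.
  V = {[1=3], [2]}: π^{-1}(V) = {1, 2, 3} ∉ τ ✗.
  V = {[4=5]}: π^{-1}(V) = {4, 5} ∉ τ ✗.
  V = {[1=3], [4=5]}: π^{-1}(V) = {1, 3, 4, 5} ∉ τ ✗.
  V = {[2], [4=5]}: π^{-1}(V) = {2, 4, 5} ∉ τ ✗.
  V = {[1=3], [2], [4=5]}: π^{-1}(V) = {1, 2, 3, 4, 5} ∈ τ ✓.
Open sets in the quotient: τ_Q = {{}, {[1=3], [2], [4=5]}} (2 elements).


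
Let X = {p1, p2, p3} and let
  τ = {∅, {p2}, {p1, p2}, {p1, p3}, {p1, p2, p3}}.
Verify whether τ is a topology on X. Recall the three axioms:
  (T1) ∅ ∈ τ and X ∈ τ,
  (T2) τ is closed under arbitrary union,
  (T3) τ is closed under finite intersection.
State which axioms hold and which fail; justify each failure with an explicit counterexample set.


τ is NOT a topology on X.

Axiom (T1): ∅ ∈ τ? Yes; X ∈ τ? Yes.
Axiom (T2/T3): check pairwise unions and intersections of members of τ.
Counterexample for (T3): {p1, p2} ∩ {p1, p3} = {p1} ∉ τ. Therefore τ is NOT a topology.


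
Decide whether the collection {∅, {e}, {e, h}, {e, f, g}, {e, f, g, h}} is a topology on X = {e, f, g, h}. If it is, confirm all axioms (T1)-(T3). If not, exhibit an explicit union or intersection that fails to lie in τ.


τ IS a topology on X.

Axiom (T1): ∅ ∈ τ? Yes; X ∈ τ? Yes.
Axiom (T2/T3): check pairwise unions and intersections of members of τ.
All pairwise intersections and unions checked — each lies in τ. Therefore τ satisfies (T1), (T2), (T3): it IS a topology on X.


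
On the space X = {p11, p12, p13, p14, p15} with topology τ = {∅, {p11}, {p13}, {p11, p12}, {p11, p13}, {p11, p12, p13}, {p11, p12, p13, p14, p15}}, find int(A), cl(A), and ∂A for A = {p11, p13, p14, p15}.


int(A) = {p11, p13}, cl(A) = {p11, p12, p13, p14, p15}, ∂A = {p12, p14, p15}.

Closed sets in (X, τ) are complements of opens:
  closed(X, τ) = {∅, {p14, p15}, {p12, p14, p15}, {p13, p14, p15}, {p11, p12, p14, p15}, {p12, p13, p14, p15}, {p11, p12, p13, p14, p15}}.
int(A) = ⋃ {U ∈ τ : U ⊆ A}. Opens contained in A: ∅, {p11}, {p13}, {p11, p13}.
Taking the union of these: int(A) = {p11, p13}.
cl(A) = ⋂ {C closed : A ⊆ C}. Closed sets containing A: {p11, p12, p13, p14, p15}.
Intersecting these: cl(A) = {p11, p12, p13, p14, p15}.
∂A = cl(A) ∖ int(A) = {p11, p12, p13, p14, p15} ∖ {p11, p13} = {p12, p14, p15}.


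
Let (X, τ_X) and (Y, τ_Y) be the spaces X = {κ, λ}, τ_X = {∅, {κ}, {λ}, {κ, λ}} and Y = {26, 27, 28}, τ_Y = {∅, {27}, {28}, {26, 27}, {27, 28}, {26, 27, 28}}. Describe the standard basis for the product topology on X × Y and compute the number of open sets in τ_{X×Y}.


Basis B = {∅ × ∅, {κ} × {27}, {κ} × {28}, {λ} × {27}, {λ} × {28}, {κ} × {26, 27}, {κ} × {27, 28}, {κ, λ} × {27}, {κ, λ} × {28}, {λ} × {26, 27}, {λ} × {27, 28}, {κ} × {26, 27, 28}, {λ} × {26, 27, 28}, {κ, λ} × {26, 27}, {κ, λ} × {27, 28}, {κ, λ} × {26, 27, 28}}; |τ_{X×Y}| = 36.

Enumerate products U × V with U ∈ τ_X, V ∈ τ_Y (deduplicated):
  ∅ × ∅ = {} (∅)
  {κ} × {27} = {(κ,27)}
  {κ} × {28} = {(κ,28)}
  {λ} × {27} = {(λ,27)}
  {λ} × {28} = {(λ,28)}
  {κ} × {26, 27} = {(κ,26), (κ,27)}
  {κ} × {27, 28} = {(κ,27), (κ,28)}
  {κ, λ} × {27} = {(κ,27), (λ,27)}
  {κ, λ} × {28} = {(κ,28), (λ,28)}
  {λ} × {26, 27} = {(λ,26), (λ,27)}
  {λ} × {27, 28} = {(λ,27), (λ,28)}
  {κ} × {26, 27, 28} = {(κ,26), (κ,27), (κ,28)}
  {λ} × {26, 27, 28} = {(λ,26), (λ,27), (λ,28)}
  {κ, λ} × {26, 27} = {(κ,26), (κ,27), (λ,26), (λ,27)}
  {κ, λ} × {27, 28} = {(κ,27), (κ,28), (λ,27), (λ,28)}
  {κ, λ} × {26, 27, 28} = {(κ,26), (κ,27), (κ,28), (λ,26), (λ,27), (λ,28)}
These 16 distinct sets form the basis B.
Close under arbitrary unions to get τ_{X×Y}; counting gives |τ_{X×Y}| = 36.


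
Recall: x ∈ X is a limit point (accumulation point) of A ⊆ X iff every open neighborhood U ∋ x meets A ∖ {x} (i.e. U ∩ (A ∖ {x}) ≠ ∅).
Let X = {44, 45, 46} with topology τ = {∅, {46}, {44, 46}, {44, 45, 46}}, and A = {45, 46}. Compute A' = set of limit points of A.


A' = {44, 45}

For each x ∈ X, list the open sets U ∈ τ with x ∈ U, then check whether U ∩ (A ∖ {x}) ≠ ∅ for every such U.
  x = 44: opens ∋ x are {44, 46}, {44, 45, 46}; each meets A ∖ {44}, so x IS a limit point.
  x = 45: opens ∋ x are {44, 45, 46}; each meets A ∖ {45}, so x IS a limit point.
  x = 46: open {46} ∋ x has {46} ∩ (A ∖ {46}) = ∅, so x is NOT a limit point.
Collecting: A' = {44, 45}.


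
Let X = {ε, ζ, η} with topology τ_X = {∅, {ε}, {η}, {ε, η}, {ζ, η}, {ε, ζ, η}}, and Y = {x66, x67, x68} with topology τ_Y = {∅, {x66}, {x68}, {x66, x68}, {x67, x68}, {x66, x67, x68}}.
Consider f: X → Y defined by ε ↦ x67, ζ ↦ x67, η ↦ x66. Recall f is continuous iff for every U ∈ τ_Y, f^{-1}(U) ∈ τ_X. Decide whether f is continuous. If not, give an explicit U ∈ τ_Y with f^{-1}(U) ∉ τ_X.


f is NOT continuous.

Compute f^{-1}(U) for each U ∈ τ_Y:
  U = ∅: f^{-1}(U) = ∅ ∈ τ_X ✓.
  U = {x66}: f^{-1}(U) = {η} ∈ τ_X ✓.
  U = {x68}: f^{-1}(U) = ∅ ∈ τ_X ✓.
  U = {x66, x68}: f^{-1}(U) = {η} ∈ τ_X ✓.
  U = {x67, x68}: f^{-1}(U) = {ε, ζ} ∉ τ_X ✗.
  U = {x66, x67, x68}: f^{-1}(U) = {ε, ζ, η} ∈ τ_X ✓.
Found U = {x67, x68} with f^{-1}(U) = {ε, ζ} not in τ_X. Therefore f is NOT continuous.


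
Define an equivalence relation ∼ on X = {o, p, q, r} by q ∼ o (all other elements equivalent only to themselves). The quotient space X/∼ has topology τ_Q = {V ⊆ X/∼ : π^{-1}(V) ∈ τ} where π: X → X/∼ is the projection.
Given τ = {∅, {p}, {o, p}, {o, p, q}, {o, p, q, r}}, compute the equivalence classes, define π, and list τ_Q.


X/∼ = {[o=q], [p], [r]}; |τ_Q| = 4.

Equivalence classes: [o=q], [p], [r].
Quotient map π: X → X/∼ sends o ↦ [o=q], p ↦ [p], q ↦ [o=q], r ↦ [r].
For each subset V ⊆ X/∼, compute π^{-1}(V) ⊆ X and check whether π^{-1}(V) ∈ τ. V is open in τ_Q iff π^{-1}(V) ∈ τ.
  V = {}: π^{-1}(V) = ∅ ∈ τ ✓.
  V = {[o=q]}: π^{-1}(V) = {o, q} ∉ τ ✗.
  V = {[p]}: π^{-1}(V) = {p} ∈ τ ✓.
  V = {[o=q], [p]}: π^{-1}(V) = {o, p, q} ∈ τ ✓.
  V = {[r]}: π^{-1}(V) = {r} ∉ τ ✗.
  V = {[o=q], [r]}: π^{-1}(V) = {o, q, r} ∉ τ ✗.
  V = {[p], [r]}: π^{-1}(V) = {p, r} ∉ τ ✗.
  V = {[o=q], [p], [r]}: π^{-1}(V) = {o, p, q, r} ∈ τ ✓.
Open sets in the quotient: τ_Q = {{}, {[p]}, {[o=q], [p]}, {[o=q], [p], [r]}} (4 elements).


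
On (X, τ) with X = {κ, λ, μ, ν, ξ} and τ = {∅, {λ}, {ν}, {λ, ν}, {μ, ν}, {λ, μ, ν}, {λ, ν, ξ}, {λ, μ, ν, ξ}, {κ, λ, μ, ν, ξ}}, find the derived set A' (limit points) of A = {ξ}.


A' = {κ}

For each x ∈ X, list the open sets U ∈ τ with x ∈ U, then check whether U ∩ (A ∖ {x}) ≠ ∅ for every such U.
  x = κ: opens ∋ x are {κ, λ, μ, ν, ξ}; each meets A ∖ {κ}, so x IS a limit point.
  x = λ: open {λ} ∋ x has {λ} ∩ (A ∖ {λ}) = ∅, so x is NOT a limit point.
  x = μ: open {μ, ν} ∋ x has {μ, ν} ∩ (A ∖ {μ}) = ∅, so x is NOT a limit point.
  x = ν: open {ν} ∋ x has {ν} ∩ (A ∖ {ν}) = ∅, so x is NOT a limit point.
  x = ξ: open {λ, ν, ξ} ∋ x has {λ, ν, ξ} ∩ (A ∖ {ξ}) = ∅, so x is NOT a limit point.
Collecting: A' = {κ}.


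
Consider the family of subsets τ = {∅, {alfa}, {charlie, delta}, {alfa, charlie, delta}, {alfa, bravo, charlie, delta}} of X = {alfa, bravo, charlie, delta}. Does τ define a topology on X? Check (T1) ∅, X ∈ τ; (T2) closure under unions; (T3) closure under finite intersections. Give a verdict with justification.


τ IS a topology on X.

Axiom (T1): ∅ ∈ τ? Yes; X ∈ τ? Yes.
Axiom (T2/T3): check pairwise unions and intersections of members of τ.
All pairwise intersections and unions checked — each lies in τ. Therefore τ satisfies (T1), (T2), (T3): it IS a topology on X.


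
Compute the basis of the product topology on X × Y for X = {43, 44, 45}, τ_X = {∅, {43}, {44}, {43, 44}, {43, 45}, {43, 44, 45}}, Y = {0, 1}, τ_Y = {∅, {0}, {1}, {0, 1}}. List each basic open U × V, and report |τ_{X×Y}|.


Basis B = {∅ × ∅, {43} × {0}, {43} × {1}, {44} × {0}, {44} × {1}, {43} × {0, 1}, {43, 44} × {0}, {43, 45} × {0}, {43, 44} × {1}, {43, 45} × {1}, {44} × {0, 1}, {43, 44, 45} × {0}, {43, 44, 45} × {1}, {43, 44} × {0, 1}, {43, 45} × {0, 1}, {43, 44, 45} × {0, 1}}; |τ_{X×Y}| = 36.

Enumerate products U × V with U ∈ τ_X, V ∈ τ_Y (deduplicated):
  ∅ × ∅ = {} (∅)
  {43} × {0} = {(43,0)}
  {43} × {1} = {(43,1)}
  {44} × {0} = {(44,0)}
  {44} × {1} = {(44,1)}
  {43} × {0, 1} = {(43,0), (43,1)}
  {43, 44} × {0} = {(43,0), (44,0)}
  {43, 45} × {0} = {(43,0), (45,0)}
  {43, 44} × {1} = {(43,1), (44,1)}
  {43, 45} × {1} = {(43,1), (45,1)}
  {44} × {0, 1} = {(44,0), (44,1)}
  {43, 44, 45} × {0} = {(43,0), (44,0), (45,0)}
  {43, 44, 45} × {1} = {(43,1), (44,1), (45,1)}
  {43, 44} × {0, 1} = {(43,0), (43,1), (44,0), (44,1)}
  {43, 45} × {0, 1} = {(43,0), (43,1), (45,0), (45,1)}
  {43, 44, 45} × {0, 1} = {(43,0), (43,1), (44,0), (44,1), (45,0), (45,1)}
These 16 distinct sets form the basis B.
Close under arbitrary unions to get τ_{X×Y}; counting gives |τ_{X×Y}| = 36.
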